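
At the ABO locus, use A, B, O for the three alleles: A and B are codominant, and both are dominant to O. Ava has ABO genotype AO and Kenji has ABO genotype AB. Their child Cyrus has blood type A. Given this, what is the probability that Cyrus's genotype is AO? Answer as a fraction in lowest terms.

1/2

Cross AO × AB → 1/4 AA, 1/4 AB, 1/4 AO, 1/4 BO.
Type-A genotypes among offspring: AA (1/4), AO (1/4); total 1/2.
P(AO | type A) = (1/4) / (1/2) = 1/2.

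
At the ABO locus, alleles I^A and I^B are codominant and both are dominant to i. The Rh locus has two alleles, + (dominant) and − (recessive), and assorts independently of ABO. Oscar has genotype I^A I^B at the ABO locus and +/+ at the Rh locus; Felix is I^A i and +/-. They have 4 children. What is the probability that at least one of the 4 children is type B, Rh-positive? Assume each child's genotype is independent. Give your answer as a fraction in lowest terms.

175/256

ABO cross I^A I^B × I^A i → 1/2 A, 1/4 B, 1/4 AB.
Rh cross +/+ × +/- → 1 Rh+; so P(type B, Rh-positive) = 1/4 × 1 = 1/4 per child.
P(none) = (3/4)^4 = 81/256; P(at least one) = 1 − 81/256 = 175/256.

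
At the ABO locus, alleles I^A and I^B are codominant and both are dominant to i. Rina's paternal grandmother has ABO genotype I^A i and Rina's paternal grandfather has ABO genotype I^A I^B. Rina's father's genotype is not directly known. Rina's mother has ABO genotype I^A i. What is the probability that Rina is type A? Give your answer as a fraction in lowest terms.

5/8

Rina's father's ABO genotype from I^A i × I^A I^B: 1/4 I^A I^A, 1/4 I^A I^B, 1/4 I^A i, 1/4 I^B i.
Crossing each possibility with the mother I^A i and summing P(type A): 1/4·1 + 1/4·1/2 + 1/4·3/4 + 1/4·1/4 = 5/8.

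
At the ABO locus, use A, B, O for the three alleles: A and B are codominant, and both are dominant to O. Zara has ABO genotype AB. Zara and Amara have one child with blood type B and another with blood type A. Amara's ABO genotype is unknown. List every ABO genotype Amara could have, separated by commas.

For each candidate genotype of Amara, check whether crossing it with AB can produce every observed child phenotype.
  AA → possible child types {A, AB} ✗
  AB → possible child types {A, B, AB} ✓
  AO → possible child types {A, B, AB} ✓
  BB → possible child types {B, AB} ✗
  BO → possible child types {A, B, AB} ✓
  OO → possible child types {A, B} ✓

AB, AO, BO, OO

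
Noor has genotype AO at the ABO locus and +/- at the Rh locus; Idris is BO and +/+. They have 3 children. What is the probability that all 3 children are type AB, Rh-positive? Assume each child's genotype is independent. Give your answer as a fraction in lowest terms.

1/64

ABO cross AO × BO → 1/4 O, 1/4 A, 1/4 B, 1/4 AB.
Rh cross +/- × +/+ → 1 Rh+; so P(type AB, Rh-positive) = 1/4 × 1 = 1/4 per child.
All 3 independent: (1/4)^3 = 1/64.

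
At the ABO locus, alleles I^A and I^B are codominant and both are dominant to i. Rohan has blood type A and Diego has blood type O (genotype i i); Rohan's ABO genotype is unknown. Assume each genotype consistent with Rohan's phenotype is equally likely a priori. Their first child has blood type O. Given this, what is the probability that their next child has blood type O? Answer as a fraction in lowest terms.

Possible genotypes: Rohan ∈ {I^A I^A, I^A i}; Diego ∈ {i i}.
Weight each parental genotype pair by prior × P(type-O child):
  I^A i × i i: posterior weight 1; P(next child type O) = 1/2.
Weighted sum = 1/2.

1/2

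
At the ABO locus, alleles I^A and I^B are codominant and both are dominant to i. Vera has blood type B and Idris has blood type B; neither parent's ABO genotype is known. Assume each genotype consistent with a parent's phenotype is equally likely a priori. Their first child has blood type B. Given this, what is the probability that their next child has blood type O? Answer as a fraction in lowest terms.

1/20

Possible genotypes: Vera ∈ {I^B I^B, I^B i}; Idris ∈ {I^B I^B, I^B i}.
Weight each parental genotype pair by prior × P(type-B child):
  I^B I^B × I^B I^B: posterior weight 4/15; P(next child type O) = 0.
  I^B I^B × I^B i: posterior weight 4/15; P(next child type O) = 0.
  I^B i × I^B I^B: posterior weight 4/15; P(next child type O) = 0.
  I^B i × I^B i: posterior weight 1/5; P(next child type O) = 1/4.
Weighted sum = 1/20.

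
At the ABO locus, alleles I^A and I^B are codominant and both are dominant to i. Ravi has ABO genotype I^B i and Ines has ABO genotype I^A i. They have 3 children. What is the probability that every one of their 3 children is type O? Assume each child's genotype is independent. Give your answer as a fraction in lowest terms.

1/64

ABO cross I^B i × I^A i → 1/4 O, 1/4 A, 1/4 B, 1/4 AB.
So P(type O) = 1/4 per child.
All 3 independent: (1/4)^3 = 1/64.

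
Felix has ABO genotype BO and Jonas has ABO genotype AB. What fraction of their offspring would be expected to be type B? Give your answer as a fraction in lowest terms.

1/2

ABO cross BO × AB → offspring phenotypes: 1/4 A, 1/2 B, 1/4 AB.
So P(type B) = 1/2.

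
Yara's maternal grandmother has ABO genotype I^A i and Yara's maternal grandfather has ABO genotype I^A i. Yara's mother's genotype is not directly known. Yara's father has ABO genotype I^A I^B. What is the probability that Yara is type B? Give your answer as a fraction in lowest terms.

Yara's mother's ABO genotype from I^A i × I^A i: 1/4 I^A I^A, 1/2 I^A i, 1/4 i i.
Crossing each possibility with the father I^A I^B and summing P(type B): 1/4·0 + 1/2·1/4 + 1/4·1/2 = 1/4.

1/4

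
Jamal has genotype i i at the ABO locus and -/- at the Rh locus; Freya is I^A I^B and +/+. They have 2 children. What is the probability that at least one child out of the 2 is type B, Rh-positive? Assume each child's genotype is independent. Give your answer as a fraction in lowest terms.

ABO cross i i × I^A I^B → 1/2 A, 1/2 B.
Rh cross -/- × +/+ → 1 Rh+; so P(type B, Rh-positive) = 1/2 × 1 = 1/2 per child.
P(none) = (1/2)^2 = 1/4; P(at least one) = 1 − 1/4 = 3/4.

3/4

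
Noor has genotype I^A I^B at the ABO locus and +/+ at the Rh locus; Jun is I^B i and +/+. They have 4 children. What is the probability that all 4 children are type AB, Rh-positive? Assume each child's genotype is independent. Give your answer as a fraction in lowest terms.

1/256

ABO cross I^A I^B × I^B i → 1/4 A, 1/2 B, 1/4 AB.
Rh cross +/+ × +/+ → 1 Rh+; so P(type AB, Rh-positive) = 1/4 × 1 = 1/4 per child.
All 4 independent: (1/4)^4 = 1/256.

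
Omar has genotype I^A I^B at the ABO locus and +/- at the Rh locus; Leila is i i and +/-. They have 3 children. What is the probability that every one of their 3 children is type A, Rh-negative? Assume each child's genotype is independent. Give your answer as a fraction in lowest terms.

ABO cross I^A I^B × i i → 1/2 A, 1/2 B.
Rh cross +/- × +/- → 3/4 Rh+, 1/4 Rh-; so P(type A, Rh-negative) = 1/2 × 1/4 = 1/8 per child.
All 3 independent: (1/8)^3 = 1/512.

1/512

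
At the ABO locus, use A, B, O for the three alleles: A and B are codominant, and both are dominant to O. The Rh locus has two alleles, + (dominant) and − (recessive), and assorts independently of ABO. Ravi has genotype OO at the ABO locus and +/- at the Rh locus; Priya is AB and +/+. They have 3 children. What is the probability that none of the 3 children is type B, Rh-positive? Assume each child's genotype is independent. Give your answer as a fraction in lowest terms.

ABO cross OO × AB → 1/2 A, 1/2 B.
Rh cross +/- × +/+ → 1 Rh+; so P(type B, Rh-positive) = 1/2 × 1 = 1/2 per child.
P(not type B, Rh-positive) = 1/2 for one child; (1/2)^3 = 1/8.

1/8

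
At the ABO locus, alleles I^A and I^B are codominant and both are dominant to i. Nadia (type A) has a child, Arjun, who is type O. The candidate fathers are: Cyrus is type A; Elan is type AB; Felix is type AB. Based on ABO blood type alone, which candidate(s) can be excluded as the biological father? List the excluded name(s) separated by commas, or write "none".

A candidate is excluded only if no genotype consistent with his phenotype could produce a type O child with a type A mother.
Elan (type AB): no genotype consistent with that phenotype can produce a type-O child with a type-A mother.
Felix (type AB): no genotype consistent with that phenotype can produce a type-O child with a type-A mother.

Elan, Felix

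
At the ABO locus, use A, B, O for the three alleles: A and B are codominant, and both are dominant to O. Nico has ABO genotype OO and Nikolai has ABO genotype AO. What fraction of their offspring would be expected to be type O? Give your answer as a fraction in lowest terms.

ABO cross OO × AO → offspring phenotypes: 1/2 O, 1/2 A.
So P(type O) = 1/2.

1/2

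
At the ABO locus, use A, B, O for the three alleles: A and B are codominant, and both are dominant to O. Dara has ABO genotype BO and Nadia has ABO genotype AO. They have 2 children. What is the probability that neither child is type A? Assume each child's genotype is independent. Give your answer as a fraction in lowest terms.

9/16

ABO cross BO × AO → 1/4 O, 1/4 A, 1/4 B, 1/4 AB.
So P(type A) = 1/4 per child.
P(not type A) = 3/4 for one child; (3/4)^2 = 9/16.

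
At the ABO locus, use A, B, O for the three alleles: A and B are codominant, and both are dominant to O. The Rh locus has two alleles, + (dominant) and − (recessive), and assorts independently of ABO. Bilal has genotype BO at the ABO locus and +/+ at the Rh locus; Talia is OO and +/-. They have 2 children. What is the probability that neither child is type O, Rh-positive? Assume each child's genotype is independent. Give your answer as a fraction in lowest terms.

1/4

ABO cross BO × OO → 1/2 O, 1/2 B.
Rh cross +/+ × +/- → 1 Rh+; so P(type O, Rh-positive) = 1/2 × 1 = 1/2 per child.
P(not type O, Rh-positive) = 1/2 for one child; (1/2)^2 = 1/4.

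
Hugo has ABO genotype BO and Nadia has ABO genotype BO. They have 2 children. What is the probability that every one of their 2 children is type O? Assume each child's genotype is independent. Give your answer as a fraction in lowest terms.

ABO cross BO × BO → 1/4 O, 3/4 B.
So P(type O) = 1/4 per child.
All 2 independent: (1/4)^2 = 1/16.

1/16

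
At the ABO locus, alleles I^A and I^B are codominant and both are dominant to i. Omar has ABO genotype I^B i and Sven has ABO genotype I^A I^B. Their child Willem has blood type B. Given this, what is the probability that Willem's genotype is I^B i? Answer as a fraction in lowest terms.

Cross I^B i × I^A I^B → 1/4 I^A I^B, 1/4 I^A i, 1/4 I^B I^B, 1/4 I^B i.
Type-B genotypes among offspring: I^B I^B (1/4), I^B i (1/4); total 1/2.
P(I^B i | type B) = (1/4) / (1/2) = 1/2.

1/2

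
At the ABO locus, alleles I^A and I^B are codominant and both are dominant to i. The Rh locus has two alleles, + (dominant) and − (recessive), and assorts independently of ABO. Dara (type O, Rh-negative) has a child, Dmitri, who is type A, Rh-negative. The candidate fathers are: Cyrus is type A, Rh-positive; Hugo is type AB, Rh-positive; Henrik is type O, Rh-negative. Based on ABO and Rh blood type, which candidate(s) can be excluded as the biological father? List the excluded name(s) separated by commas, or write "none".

Henrik

A candidate is excluded only if no genotype consistent with his phenotype could produce a type A, Rh-negative child with a type O, Rh-negative mother.
Henrik (type O, Rh-): no genotype consistent with that phenotype can produce a type-A Rh- child with a type-O mother.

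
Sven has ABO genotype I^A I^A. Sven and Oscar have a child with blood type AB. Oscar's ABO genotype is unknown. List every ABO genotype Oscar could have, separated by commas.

I^A I^B, I^B I^B, I^B i

For each candidate genotype of Oscar, check whether crossing it with I^A I^A can produce every observed child phenotype.
  I^A I^A → possible child types {A} ✗
  I^A I^B → possible child types {A, AB} ✓
  I^A i → possible child types {A} ✗
  I^B I^B → possible child types {AB} ✓
  I^B i → possible child types {A, AB} ✓
  i i → possible child types {A} ✗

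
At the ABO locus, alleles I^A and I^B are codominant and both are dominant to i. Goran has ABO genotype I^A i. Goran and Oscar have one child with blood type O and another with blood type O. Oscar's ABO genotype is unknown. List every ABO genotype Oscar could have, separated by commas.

I^A i, I^B i, i i

For each candidate genotype of Oscar, check whether crossing it with I^A i can produce every observed child phenotype.
  I^A I^A → possible child types {A} ✗
  I^A I^B → possible child types {A, B, AB} ✗
  I^A i → possible child types {O, A} ✓
  I^B I^B → possible child types {B, AB} ✗
  I^B i → possible child types {O, A, B, AB} ✓
  i i → possible child types {O, A} ✓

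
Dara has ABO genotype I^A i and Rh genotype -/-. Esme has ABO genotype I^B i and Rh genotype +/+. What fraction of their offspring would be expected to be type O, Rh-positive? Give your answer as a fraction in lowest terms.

1/4

ABO cross I^A i × I^B i → offspring phenotypes: 1/4 O, 1/4 A, 1/4 B, 1/4 AB.
Rh cross -/- × +/+ → 1 Rh+.
Independent loci: P(type O, Rh-positive) = 1/4 × 1 = 1/4.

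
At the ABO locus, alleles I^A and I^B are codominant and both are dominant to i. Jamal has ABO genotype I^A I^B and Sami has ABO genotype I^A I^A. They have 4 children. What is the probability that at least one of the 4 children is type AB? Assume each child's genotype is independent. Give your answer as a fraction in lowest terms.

ABO cross I^A I^B × I^A I^A → 1/2 A, 1/2 AB.
So P(type AB) = 1/2 per child.
P(none) = (1/2)^4 = 1/16; P(at least one) = 1 − 1/16 = 15/16.

15/16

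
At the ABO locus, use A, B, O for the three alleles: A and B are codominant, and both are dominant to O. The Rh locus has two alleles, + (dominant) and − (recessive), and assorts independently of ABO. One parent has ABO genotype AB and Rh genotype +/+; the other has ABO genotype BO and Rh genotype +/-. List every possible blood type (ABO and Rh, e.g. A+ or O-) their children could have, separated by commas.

A+, B+, AB+

Gametes from AB × BO give offspring ABO genotypes AB, AO, BB, BO, i.e. phenotypes A, B, AB.
Rh cross +/+ × +/- → phenotypes Rh+.
Combining independently: A+, B+, AB+.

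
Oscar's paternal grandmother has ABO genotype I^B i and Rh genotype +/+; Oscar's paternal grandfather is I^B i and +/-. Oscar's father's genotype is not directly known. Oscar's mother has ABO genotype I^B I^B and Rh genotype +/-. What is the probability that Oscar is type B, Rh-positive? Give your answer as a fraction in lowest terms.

Oscar's father's ABO genotype from I^B i × I^B i: 1/4 I^B I^B, 1/2 I^B i, 1/4 i i.
Crossing each possibility with the mother I^B I^B and summing P(type B): 1/4·1 + 1/2·1 + 1/4·1 = 1.
Similarly for Rh via the father's Rh distribution: P(Rh+) = 7/8.
Independent loci: 1 × 7/8 = 7/8.

7/8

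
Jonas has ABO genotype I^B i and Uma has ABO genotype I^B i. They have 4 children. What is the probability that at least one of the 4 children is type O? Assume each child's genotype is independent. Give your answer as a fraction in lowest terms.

ABO cross I^B i × I^B i → 1/4 O, 3/4 B.
So P(type O) = 1/4 per child.
P(none) = (3/4)^4 = 81/256; P(at least one) = 1 − 81/256 = 175/256.

175/256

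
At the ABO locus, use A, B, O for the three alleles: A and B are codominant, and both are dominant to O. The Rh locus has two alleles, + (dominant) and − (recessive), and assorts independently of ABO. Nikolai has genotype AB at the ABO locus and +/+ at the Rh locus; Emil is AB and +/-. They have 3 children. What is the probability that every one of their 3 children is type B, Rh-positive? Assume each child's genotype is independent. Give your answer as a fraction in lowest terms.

1/64

ABO cross AB × AB → 1/4 A, 1/4 B, 1/2 AB.
Rh cross +/+ × +/- → 1 Rh+; so P(type B, Rh-positive) = 1/4 × 1 = 1/4 per child.
All 3 independent: (1/4)^3 = 1/64.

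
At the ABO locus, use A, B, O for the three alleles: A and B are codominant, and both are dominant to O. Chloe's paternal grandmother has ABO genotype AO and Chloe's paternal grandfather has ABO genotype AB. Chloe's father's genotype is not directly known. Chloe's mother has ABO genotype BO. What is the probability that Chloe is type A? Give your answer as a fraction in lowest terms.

Chloe's father's ABO genotype from AO × AB: 1/4 AA, 1/4 AB, 1/4 AO, 1/4 BO.
Crossing each possibility with the mother BO and summing P(type A): 1/4·1/2 + 1/4·1/4 + 1/4·1/4 + 1/4·0 = 1/4.

1/4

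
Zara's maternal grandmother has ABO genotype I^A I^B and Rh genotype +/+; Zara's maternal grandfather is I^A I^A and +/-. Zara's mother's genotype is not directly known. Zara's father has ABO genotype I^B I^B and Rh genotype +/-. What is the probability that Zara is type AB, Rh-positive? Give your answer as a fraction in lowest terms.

Zara's mother's ABO genotype from I^A I^B × I^A I^A: 1/2 I^A I^A, 1/2 I^A I^B.
Crossing each possibility with the father I^B I^B and summing P(type AB): 1/2·1 + 1/2·1/2 = 3/4.
Similarly for Rh via the mother's Rh distribution: P(Rh+) = 7/8.
Independent loci: 3/4 × 7/8 = 21/32.

21/32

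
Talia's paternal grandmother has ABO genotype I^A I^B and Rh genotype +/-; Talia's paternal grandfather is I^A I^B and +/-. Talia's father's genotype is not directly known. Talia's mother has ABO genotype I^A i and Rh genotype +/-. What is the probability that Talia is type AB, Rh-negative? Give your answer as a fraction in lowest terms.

1/16

Talia's father's ABO genotype from I^A I^B × I^A I^B: 1/4 I^A I^A, 1/2 I^A I^B, 1/4 I^B I^B.
Crossing each possibility with the mother I^A i and summing P(type AB): 1/4·0 + 1/2·1/4 + 1/4·1/2 = 1/4.
Similarly for Rh via the father's Rh distribution: P(Rh-) = 1/4.
Independent loci: 1/4 × 1/4 = 1/16.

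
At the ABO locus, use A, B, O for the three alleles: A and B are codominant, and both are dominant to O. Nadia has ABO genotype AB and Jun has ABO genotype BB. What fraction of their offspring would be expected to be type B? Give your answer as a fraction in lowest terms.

ABO cross AB × BB → offspring phenotypes: 1/2 B, 1/2 AB.
So P(type B) = 1/2.

1/2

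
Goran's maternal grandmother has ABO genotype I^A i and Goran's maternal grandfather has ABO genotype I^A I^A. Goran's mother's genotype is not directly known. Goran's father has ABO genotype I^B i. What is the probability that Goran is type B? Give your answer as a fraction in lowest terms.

Goran's mother's ABO genotype from I^A i × I^A I^A: 1/2 I^A I^A, 1/2 I^A i.
Crossing each possibility with the father I^B i and summing P(type B): 1/2·0 + 1/2·1/4 = 1/8.

1/8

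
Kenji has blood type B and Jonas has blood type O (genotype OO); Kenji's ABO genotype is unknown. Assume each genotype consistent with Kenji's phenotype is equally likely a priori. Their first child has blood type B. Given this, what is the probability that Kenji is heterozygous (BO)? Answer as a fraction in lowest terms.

1/3

Possible genotypes: Kenji ∈ {BB, BO}; Jonas ∈ {OO}.
Weight each parental genotype pair by prior × P(type-B child):
  BB × OO: posterior weight 2/3.
  BO × OO: posterior weight 1/3.
Sum the posterior weight over pairs where Kenji is BO: 1/3.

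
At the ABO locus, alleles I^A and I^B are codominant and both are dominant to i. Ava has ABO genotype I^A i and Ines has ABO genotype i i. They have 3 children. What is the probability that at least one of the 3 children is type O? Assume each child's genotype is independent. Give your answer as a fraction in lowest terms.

ABO cross I^A i × i i → 1/2 O, 1/2 A.
So P(type O) = 1/2 per child.
P(none) = (1/2)^3 = 1/8; P(at least one) = 1 − 1/8 = 7/8.

7/8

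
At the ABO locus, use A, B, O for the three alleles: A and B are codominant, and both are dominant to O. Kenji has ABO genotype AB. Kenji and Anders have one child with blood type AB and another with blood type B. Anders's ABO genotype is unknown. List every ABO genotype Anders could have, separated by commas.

AB, AO, BB, BO

For each candidate genotype of Anders, check whether crossing it with AB can produce every observed child phenotype.
  AA → possible child types {A, AB} ✗
  AB → possible child types {A, B, AB} ✓
  AO → possible child types {A, B, AB} ✓
  BB → possible child types {B, AB} ✓
  BO → possible child types {A, B, AB} ✓
  OO → possible child types {A, B} ✗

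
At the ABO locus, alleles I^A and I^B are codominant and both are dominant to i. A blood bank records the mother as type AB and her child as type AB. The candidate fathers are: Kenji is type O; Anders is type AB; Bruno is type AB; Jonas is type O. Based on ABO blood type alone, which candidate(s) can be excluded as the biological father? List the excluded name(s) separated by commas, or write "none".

Kenji, Jonas

A candidate is excluded only if no genotype consistent with his phenotype could produce a type AB child with a type AB mother.
Kenji (type O): no genotype consistent with that phenotype can produce a type-AB child with a type-AB mother.
Jonas (type O): no genotype consistent with that phenotype can produce a type-AB child with a type-AB mother.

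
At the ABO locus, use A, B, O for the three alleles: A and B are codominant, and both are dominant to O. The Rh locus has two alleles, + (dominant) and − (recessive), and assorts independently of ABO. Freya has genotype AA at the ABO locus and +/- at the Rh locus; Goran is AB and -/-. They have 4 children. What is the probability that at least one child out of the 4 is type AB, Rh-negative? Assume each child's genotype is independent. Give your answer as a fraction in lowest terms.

175/256

ABO cross AA × AB → 1/2 A, 1/2 AB.
Rh cross +/- × -/- → 1/2 Rh+, 1/2 Rh-; so P(type AB, Rh-negative) = 1/2 × 1/2 = 1/4 per child.
P(none) = (3/4)^4 = 81/256; P(at least one) = 1 − 81/256 = 175/256.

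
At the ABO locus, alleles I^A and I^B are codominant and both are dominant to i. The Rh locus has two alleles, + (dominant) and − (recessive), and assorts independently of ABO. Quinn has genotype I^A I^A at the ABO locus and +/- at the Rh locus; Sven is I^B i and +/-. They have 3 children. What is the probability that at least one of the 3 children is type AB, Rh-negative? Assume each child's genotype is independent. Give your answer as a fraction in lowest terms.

ABO cross I^A I^A × I^B i → 1/2 A, 1/2 AB.
Rh cross +/- × +/- → 3/4 Rh+, 1/4 Rh-; so P(type AB, Rh-negative) = 1/2 × 1/4 = 1/8 per child.
P(none) = (7/8)^3 = 343/512; P(at least one) = 1 − 343/512 = 169/512.

169/512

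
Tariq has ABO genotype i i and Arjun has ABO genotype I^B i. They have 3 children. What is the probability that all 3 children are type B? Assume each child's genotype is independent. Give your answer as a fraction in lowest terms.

ABO cross i i × I^B i → 1/2 O, 1/2 B.
So P(type B) = 1/2 per child.
All 3 independent: (1/2)^3 = 1/8.

1/8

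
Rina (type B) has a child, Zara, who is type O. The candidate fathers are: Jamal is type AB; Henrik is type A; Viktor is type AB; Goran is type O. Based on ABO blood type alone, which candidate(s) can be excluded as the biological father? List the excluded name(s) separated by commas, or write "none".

Jamal, Viktor

A candidate is excluded only if no genotype consistent with his phenotype could produce a type O child with a type B mother.
Jamal (type AB): no genotype consistent with that phenotype can produce a type-O child with a type-B mother.
Viktor (type AB): no genotype consistent with that phenotype can produce a type-O child with a type-B mother.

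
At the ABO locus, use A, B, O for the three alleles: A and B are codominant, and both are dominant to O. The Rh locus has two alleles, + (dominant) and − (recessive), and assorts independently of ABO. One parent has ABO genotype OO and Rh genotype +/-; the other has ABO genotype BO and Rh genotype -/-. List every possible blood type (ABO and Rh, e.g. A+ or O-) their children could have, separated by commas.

Gametes from OO × BO give offspring ABO genotypes BO, OO, i.e. phenotypes O, B.
Rh cross +/- × -/- → phenotypes Rh+, Rh-.
Combining independently: O+, O-, B+, B-.

O+, O-, B+, B-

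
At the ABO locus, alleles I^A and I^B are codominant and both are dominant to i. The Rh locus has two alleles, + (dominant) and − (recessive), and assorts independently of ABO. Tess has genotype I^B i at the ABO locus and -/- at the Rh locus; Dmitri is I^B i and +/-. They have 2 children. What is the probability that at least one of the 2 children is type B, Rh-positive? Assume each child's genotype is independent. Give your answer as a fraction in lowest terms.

39/64

ABO cross I^B i × I^B i → 1/4 O, 3/4 B.
Rh cross -/- × +/- → 1/2 Rh+, 1/2 Rh-; so P(type B, Rh-positive) = 3/4 × 1/2 = 3/8 per child.
P(none) = (5/8)^2 = 25/64; P(at least one) = 1 − 25/64 = 39/64.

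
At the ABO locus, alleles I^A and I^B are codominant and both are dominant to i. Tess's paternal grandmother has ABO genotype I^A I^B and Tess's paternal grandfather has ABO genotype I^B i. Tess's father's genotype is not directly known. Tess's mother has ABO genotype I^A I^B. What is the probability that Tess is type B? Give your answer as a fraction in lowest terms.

3/8

Tess's father's ABO genotype from I^A I^B × I^B i: 1/4 I^A I^B, 1/4 I^A i, 1/4 I^B I^B, 1/4 I^B i.
Crossing each possibility with the mother I^A I^B and summing P(type B): 1/4·1/4 + 1/4·1/4 + 1/4·1/2 + 1/4·1/2 = 3/8.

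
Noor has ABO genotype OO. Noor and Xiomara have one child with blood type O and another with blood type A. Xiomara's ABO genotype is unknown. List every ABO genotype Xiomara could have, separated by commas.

AO

For each candidate genotype of Xiomara, check whether crossing it with OO can produce every observed child phenotype.
  AA → possible child types {A} ✗
  AB → possible child types {A, B} ✗
  AO → possible child types {O, A} ✓
  BB → possible child types {B} ✗
  BO → possible child types {O, B} ✗
  OO → possible child types {O} ✗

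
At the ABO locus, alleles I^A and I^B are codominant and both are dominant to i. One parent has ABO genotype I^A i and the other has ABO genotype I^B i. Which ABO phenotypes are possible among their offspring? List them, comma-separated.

O, A, B, AB

Gametes from I^A i × I^B i give offspring ABO genotypes I^A I^B, I^A i, I^B i, i i, i.e. phenotypes O, A, B, AB.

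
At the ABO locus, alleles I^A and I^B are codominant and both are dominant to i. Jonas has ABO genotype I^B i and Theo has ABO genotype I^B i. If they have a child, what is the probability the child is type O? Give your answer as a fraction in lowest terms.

ABO cross I^B i × I^B i → offspring phenotypes: 1/4 O, 3/4 B.
So P(type O) = 1/4.

1/4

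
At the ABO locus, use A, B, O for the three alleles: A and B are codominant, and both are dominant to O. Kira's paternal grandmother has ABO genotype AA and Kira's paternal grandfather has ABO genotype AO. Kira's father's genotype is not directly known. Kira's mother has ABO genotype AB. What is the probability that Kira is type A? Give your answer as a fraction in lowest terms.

1/2

Kira's father's ABO genotype from AA × AO: 1/2 AA, 1/2 AO.
Crossing each possibility with the mother AB and summing P(type A): 1/2·1/2 + 1/2·1/2 = 1/2.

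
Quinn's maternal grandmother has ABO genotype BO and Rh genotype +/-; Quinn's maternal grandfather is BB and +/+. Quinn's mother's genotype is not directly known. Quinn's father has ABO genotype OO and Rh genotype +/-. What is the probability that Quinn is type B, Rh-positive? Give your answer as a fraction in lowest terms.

Quinn's mother's ABO genotype from BO × BB: 1/2 BB, 1/2 BO.
Crossing each possibility with the father OO and summing P(type B): 1/2·1 + 1/2·1/2 = 3/4.
Similarly for Rh via the mother's Rh distribution: P(Rh+) = 7/8.
Independent loci: 3/4 × 7/8 = 21/32.

21/32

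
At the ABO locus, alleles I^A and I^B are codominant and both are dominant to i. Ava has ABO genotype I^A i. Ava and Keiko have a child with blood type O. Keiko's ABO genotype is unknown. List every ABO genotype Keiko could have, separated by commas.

I^A i, I^B i, i i

For each candidate genotype of Keiko, check whether crossing it with I^A i can produce every observed child phenotype.
  I^A I^A → possible child types {A} ✗
  I^A I^B → possible child types {A, B, AB} ✗
  I^A i → possible child types {O, A} ✓
  I^B I^B → possible child types {B, AB} ✗
  I^B i → possible child types {O, A, B, AB} ✓
  i i → possible child types {O, A} ✓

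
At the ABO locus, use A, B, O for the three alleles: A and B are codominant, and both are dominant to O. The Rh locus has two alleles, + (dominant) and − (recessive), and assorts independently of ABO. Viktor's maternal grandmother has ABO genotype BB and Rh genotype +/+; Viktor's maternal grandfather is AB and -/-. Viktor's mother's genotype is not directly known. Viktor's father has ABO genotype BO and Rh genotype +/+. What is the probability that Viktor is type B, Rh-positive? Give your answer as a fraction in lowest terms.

3/4

Viktor's mother's ABO genotype from BB × AB: 1/2 AB, 1/2 BB.
Crossing each possibility with the father BO and summing P(type B): 1/2·1/2 + 1/2·1 = 3/4.
Similarly for Rh via the mother's Rh distribution: P(Rh+) = 1.
Independent loci: 3/4 × 1 = 3/4.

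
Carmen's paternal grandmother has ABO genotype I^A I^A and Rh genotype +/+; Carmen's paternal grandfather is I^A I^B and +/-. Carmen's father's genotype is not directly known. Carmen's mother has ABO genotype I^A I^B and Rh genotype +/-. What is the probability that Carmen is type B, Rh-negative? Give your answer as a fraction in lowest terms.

Carmen's father's ABO genotype from I^A I^A × I^A I^B: 1/2 I^A I^A, 1/2 I^A I^B.
Crossing each possibility with the mother I^A I^B and summing P(type B): 1/2·0 + 1/2·1/4 = 1/8.
Similarly for Rh via the father's Rh distribution: P(Rh-) = 1/8.
Independent loci: 1/8 × 1/8 = 1/64.

1/64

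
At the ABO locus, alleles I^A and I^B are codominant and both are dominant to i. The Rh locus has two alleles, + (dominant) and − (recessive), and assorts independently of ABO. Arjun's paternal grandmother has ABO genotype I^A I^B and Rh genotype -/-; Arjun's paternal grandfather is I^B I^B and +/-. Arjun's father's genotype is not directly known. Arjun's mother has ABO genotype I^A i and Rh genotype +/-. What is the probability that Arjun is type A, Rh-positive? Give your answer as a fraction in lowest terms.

5/32

Arjun's father's ABO genotype from I^A I^B × I^B I^B: 1/2 I^A I^B, 1/2 I^B I^B.
Crossing each possibility with the mother I^A i and summing P(type A): 1/2·1/2 + 1/2·0 = 1/4.
Similarly for Rh via the father's Rh distribution: P(Rh+) = 5/8.
Independent loci: 1/4 × 5/8 = 5/32.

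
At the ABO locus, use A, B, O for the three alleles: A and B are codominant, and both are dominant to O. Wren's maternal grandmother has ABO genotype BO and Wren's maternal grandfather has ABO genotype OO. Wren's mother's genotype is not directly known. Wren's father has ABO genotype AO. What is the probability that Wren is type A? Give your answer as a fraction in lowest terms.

Wren's mother's ABO genotype from BO × OO: 1/2 BO, 1/2 OO.
Crossing each possibility with the father AO and summing P(type A): 1/2·1/4 + 1/2·1/2 = 3/8.

3/8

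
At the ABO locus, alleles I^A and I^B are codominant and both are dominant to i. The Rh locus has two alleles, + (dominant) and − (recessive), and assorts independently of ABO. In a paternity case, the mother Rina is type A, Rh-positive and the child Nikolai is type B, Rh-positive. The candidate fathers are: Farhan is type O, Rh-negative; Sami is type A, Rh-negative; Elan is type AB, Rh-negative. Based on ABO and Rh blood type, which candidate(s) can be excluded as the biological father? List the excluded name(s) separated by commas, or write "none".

Farhan, Sami

A candidate is excluded only if no genotype consistent with his phenotype could produce a type B, Rh-positive child with a type A, Rh-positive mother.
Farhan (type O, Rh-): no genotype consistent with that phenotype can produce a type-B Rh+ child with a type-A mother.
Sami (type A, Rh-): no genotype consistent with that phenotype can produce a type-B Rh+ child with a type-A mother.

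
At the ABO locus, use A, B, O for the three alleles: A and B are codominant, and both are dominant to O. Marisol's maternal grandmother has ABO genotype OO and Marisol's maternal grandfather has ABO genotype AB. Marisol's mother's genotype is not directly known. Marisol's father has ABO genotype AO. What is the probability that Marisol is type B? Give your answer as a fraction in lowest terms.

Marisol's mother's ABO genotype from OO × AB: 1/2 AO, 1/2 BO.
Crossing each possibility with the father AO and summing P(type B): 1/2·0 + 1/2·1/4 = 1/8.

1/8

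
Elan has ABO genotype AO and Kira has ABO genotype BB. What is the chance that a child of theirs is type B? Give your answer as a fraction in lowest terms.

ABO cross AO × BB → offspring phenotypes: 1/2 B, 1/2 AB.
So P(type B) = 1/2.

1/2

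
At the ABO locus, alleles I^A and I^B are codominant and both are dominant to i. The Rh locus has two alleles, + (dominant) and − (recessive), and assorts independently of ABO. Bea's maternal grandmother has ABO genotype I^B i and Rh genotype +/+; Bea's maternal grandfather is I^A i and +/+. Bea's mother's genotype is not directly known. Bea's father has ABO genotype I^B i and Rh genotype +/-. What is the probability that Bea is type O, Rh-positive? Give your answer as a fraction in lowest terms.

Bea's mother's ABO genotype from I^B i × I^A i: 1/4 I^A I^B, 1/4 I^A i, 1/4 I^B i, 1/4 i i.
Crossing each possibility with the father I^B i and summing P(type O): 1/4·0 + 1/4·1/4 + 1/4·1/4 + 1/4·1/2 = 1/4.
Similarly for Rh via the mother's Rh distribution: P(Rh+) = 1.
Independent loci: 1/4 × 1 = 1/4.

1/4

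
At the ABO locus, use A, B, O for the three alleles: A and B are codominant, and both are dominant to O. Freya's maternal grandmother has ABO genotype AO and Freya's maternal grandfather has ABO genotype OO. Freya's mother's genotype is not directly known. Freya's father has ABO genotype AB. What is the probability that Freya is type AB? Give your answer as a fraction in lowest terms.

1/8

Freya's mother's ABO genotype from AO × OO: 1/2 AO, 1/2 OO.
Crossing each possibility with the father AB and summing P(type AB): 1/2·1/4 + 1/2·0 = 1/8.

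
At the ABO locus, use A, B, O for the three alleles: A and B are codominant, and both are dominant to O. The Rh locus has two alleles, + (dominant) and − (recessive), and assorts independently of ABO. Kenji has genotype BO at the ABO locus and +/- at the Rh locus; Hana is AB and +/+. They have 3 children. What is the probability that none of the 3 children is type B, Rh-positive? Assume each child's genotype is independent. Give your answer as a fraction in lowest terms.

1/8

ABO cross BO × AB → 1/4 A, 1/2 B, 1/4 AB.
Rh cross +/- × +/+ → 1 Rh+; so P(type B, Rh-positive) = 1/2 × 1 = 1/2 per child.
P(not type B, Rh-positive) = 1/2 for one child; (1/2)^3 = 1/8.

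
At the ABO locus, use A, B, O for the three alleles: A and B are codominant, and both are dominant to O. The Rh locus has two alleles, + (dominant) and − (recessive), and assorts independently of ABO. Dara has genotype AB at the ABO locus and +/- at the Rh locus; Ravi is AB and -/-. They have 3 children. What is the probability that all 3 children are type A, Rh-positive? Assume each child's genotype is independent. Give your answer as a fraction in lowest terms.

ABO cross AB × AB → 1/4 A, 1/4 B, 1/2 AB.
Rh cross +/- × -/- → 1/2 Rh+, 1/2 Rh-; so P(type A, Rh-positive) = 1/4 × 1/2 = 1/8 per child.
All 3 independent: (1/8)^3 = 1/512.

1/512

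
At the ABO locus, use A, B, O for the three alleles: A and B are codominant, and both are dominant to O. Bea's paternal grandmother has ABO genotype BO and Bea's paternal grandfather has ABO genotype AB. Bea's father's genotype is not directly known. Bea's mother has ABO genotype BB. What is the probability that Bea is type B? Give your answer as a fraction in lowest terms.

Bea's father's ABO genotype from BO × AB: 1/4 AB, 1/4 AO, 1/4 BB, 1/4 BO.
Crossing each possibility with the mother BB and summing P(type B): 1/4·1/2 + 1/4·1/2 + 1/4·1 + 1/4·1 = 3/4.

3/4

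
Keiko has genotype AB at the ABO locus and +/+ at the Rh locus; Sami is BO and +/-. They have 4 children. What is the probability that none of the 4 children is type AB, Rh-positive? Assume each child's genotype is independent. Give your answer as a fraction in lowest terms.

ABO cross AB × BO → 1/4 A, 1/2 B, 1/4 AB.
Rh cross +/+ × +/- → 1 Rh+; so P(type AB, Rh-positive) = 1/4 × 1 = 1/4 per child.
P(not type AB, Rh-positive) = 3/4 for one child; (3/4)^4 = 81/256.

81/256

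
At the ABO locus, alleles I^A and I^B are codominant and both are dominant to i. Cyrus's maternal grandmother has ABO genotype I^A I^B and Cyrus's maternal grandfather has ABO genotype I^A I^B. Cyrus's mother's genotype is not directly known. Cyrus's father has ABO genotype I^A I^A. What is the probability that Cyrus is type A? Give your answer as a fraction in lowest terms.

1/2

Cyrus's mother's ABO genotype from I^A I^B × I^A I^B: 1/4 I^A I^A, 1/2 I^A I^B, 1/4 I^B I^B.
Crossing each possibility with the father I^A I^A and summing P(type A): 1/4·1 + 1/2·1/2 + 1/4·0 = 1/2.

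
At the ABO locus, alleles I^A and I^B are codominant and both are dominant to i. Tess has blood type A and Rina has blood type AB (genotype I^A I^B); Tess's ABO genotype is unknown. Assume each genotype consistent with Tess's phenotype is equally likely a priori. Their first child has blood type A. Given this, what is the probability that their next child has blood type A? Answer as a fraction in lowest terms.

1/2

Possible genotypes: Tess ∈ {I^A I^A, I^A i}; Rina ∈ {I^A I^B}.
Weight each parental genotype pair by prior × P(type-A child):
  I^A I^A × I^A I^B: posterior weight 1/2; P(next child type A) = 1/2.
  I^A i × I^A I^B: posterior weight 1/2; P(next child type A) = 1/2.
Weighted sum = 1/2.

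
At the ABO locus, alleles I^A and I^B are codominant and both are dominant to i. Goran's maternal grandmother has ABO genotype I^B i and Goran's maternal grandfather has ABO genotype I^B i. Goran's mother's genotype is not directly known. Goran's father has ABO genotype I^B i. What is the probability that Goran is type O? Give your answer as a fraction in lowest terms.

1/4

Goran's mother's ABO genotype from I^B i × I^B i: 1/4 I^B I^B, 1/2 I^B i, 1/4 i i.
Crossing each possibility with the father I^B i and summing P(type O): 1/4·0 + 1/2·1/4 + 1/4·1/2 = 1/4.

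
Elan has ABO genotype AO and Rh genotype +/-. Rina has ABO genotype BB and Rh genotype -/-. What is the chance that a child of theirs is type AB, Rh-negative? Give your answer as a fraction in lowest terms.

1/4

ABO cross AO × BB → offspring phenotypes: 1/2 B, 1/2 AB.
Rh cross +/- × -/- → 1/2 Rh+, 1/2 Rh-.
Independent loci: P(type AB, Rh-negative) = 1/2 × 1/2 = 1/4.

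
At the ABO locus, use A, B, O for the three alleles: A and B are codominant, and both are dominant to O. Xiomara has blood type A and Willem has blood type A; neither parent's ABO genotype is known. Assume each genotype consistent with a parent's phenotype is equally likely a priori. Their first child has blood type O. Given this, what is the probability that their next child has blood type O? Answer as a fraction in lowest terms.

1/4

Possible genotypes: Xiomara ∈ {AA, AO}; Willem ∈ {AA, AO}.
Weight each parental genotype pair by prior × P(type-O child):
  AO × AO: posterior weight 1; P(next child type O) = 1/4.
Weighted sum = 1/4.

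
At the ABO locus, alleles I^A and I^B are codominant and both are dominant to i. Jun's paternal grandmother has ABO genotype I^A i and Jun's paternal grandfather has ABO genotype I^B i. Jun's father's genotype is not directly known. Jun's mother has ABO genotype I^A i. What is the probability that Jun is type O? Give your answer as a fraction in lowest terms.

1/4

Jun's father's ABO genotype from I^A i × I^B i: 1/4 I^A I^B, 1/4 I^A i, 1/4 I^B i, 1/4 i i.
Crossing each possibility with the mother I^A i and summing P(type O): 1/4·0 + 1/4·1/4 + 1/4·1/4 + 1/4·1/2 = 1/4.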